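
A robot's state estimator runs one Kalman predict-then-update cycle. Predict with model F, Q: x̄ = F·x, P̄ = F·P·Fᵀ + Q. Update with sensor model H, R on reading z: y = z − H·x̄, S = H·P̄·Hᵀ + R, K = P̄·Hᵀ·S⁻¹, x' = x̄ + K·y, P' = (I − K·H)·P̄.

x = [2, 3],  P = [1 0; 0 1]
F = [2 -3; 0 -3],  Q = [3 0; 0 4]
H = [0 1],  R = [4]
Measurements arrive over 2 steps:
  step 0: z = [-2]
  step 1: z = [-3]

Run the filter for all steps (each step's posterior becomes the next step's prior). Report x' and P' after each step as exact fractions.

step 0: x̄ = F·x = [-5, -9]
step 0: P̄ = F·P·Fᵀ + Q = [16 9; 9 13]
step 0: y = z − H·x̄ = [7]
step 0: S = H·P̄·Hᵀ + R = [17]
step 0: K = P̄·Hᵀ·S⁻¹ = [9/17; 13/17]
step 0: x' = x̄ + K·y = [-22/17, -62/17]
step 0: P' = (I − K·H)·P̄ = [191/17 36/17; 36/17 52/17]
step 1: x̄ = F·x = [142/17, 186/17]
step 1: P̄ = F·P·Fᵀ + Q = [851/17 252/17; 252/17 536/17]
step 1: y = z − H·x̄ = [-237/17]
step 1: S = H·P̄·Hᵀ + R = [604/17]
step 1: K = P̄·Hᵀ·S⁻¹ = [63/151; 134/151]
step 1: x' = x̄ + K·y = [383/151, -216/151]
step 1: P' = (I − K·H)·P̄ = [6625/151 252/151; 252/151 536/151]

step 0: x' = [-22/17, -62/17], P' = [191/17 36/17; 36/17 52/17]
step 1: x' = [383/151, -216/151], P' = [6625/151 252/151; 252/151 536/151]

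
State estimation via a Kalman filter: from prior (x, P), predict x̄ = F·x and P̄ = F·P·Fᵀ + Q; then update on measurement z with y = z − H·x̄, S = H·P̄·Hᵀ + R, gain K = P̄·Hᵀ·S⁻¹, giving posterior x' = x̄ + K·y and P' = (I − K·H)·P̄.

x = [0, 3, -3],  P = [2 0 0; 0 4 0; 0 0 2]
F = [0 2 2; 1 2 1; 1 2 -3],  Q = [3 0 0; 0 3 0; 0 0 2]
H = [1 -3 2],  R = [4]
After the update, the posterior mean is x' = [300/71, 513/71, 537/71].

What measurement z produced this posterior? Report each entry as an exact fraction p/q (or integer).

x̄ = F·x = [0, 3, 15]
P̄ = F·P·Fᵀ + Q = [27 20 4; 20 23 12; 4 12 38]
S = H·P̄·Hᵀ + R = [142]
K = P̄·Hᵀ·S⁻¹ = [-25/142; -25/142; 22/71]
x' − x̄ = [300/71, 300/71, -528/71] = K·y
y = (KᵀK)⁻¹·Kᵀ·(x' − x̄) = [-24]
z = y + H·x̄ = [-24] + [21] = [-3]

z = [-3]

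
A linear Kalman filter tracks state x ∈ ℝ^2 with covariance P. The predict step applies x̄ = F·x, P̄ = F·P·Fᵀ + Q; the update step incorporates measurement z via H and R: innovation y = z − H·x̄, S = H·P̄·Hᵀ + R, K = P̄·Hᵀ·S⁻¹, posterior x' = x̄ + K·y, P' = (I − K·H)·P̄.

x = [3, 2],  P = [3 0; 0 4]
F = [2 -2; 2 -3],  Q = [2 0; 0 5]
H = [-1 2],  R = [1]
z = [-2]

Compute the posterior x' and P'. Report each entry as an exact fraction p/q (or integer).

x̄ = F·x = [2, 0]
P̄ = F·P·Fᵀ + Q = [30 36; 36 53]
y = z − H·x̄ = [0]
S = H·P̄·Hᵀ + R = [99]
K = P̄·Hᵀ·S⁻¹ = [14/33; 70/99]
x' = x̄ + K·y = [2, 0]
P' = (I − K·H)·P̄ = [134/11 208/33; 208/33 347/99]

x' = [2, 0]
P' = [134/11 208/33; 208/33 347/99]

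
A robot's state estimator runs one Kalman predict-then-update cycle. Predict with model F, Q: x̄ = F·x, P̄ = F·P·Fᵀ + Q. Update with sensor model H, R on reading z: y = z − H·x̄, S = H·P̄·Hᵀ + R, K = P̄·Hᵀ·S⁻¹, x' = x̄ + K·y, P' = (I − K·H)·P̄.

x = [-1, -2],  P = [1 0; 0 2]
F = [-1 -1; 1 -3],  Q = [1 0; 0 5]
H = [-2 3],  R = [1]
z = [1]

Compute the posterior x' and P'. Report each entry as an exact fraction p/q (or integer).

x̄ = F·x = [3, 5]
P̄ = F·P·Fᵀ + Q = [4 5; 5 24]
y = z − H·x̄ = [-8]
S = H·P̄·Hᵀ + R = [173]
K = P̄·Hᵀ·S⁻¹ = [7/173; 62/173]
x' = x̄ + K·y = [463/173, 369/173]
P' = (I − K·H)·P̄ = [643/173 431/173; 431/173 308/173]

x' = [463/173, 369/173]
P' = [643/173 431/173; 431/173 308/173]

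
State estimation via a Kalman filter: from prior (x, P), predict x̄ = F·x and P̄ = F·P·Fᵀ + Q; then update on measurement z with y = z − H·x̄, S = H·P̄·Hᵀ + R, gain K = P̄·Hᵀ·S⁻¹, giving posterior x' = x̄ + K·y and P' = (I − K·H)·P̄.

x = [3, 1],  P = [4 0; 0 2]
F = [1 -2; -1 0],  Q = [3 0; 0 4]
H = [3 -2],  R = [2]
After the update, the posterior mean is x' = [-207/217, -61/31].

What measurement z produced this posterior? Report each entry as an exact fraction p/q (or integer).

z = [1]

x̄ = F·x = [1, -3]
P̄ = F·P·Fᵀ + Q = [15 -4; -4 8]
S = H·P̄·Hᵀ + R = [217]
K = P̄·Hᵀ·S⁻¹ = [53/217; -4/31]
x' − x̄ = [-424/217, 32/31] = K·y
y = (KᵀK)⁻¹·Kᵀ·(x' − x̄) = [-8]
z = y + H·x̄ = [-8] + [9] = [1]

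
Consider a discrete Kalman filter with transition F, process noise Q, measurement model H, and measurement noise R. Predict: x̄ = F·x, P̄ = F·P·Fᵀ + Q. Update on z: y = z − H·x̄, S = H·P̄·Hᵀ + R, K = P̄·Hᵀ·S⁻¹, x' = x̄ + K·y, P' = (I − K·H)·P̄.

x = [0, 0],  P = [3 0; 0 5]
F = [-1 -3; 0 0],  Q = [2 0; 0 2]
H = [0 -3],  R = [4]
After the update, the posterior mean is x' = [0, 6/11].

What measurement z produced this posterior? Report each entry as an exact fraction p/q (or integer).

x̄ = F·x = [0, 0]
P̄ = F·P·Fᵀ + Q = [50 0; 0 2]
S = H·P̄·Hᵀ + R = [22]
K = P̄·Hᵀ·S⁻¹ = [0; -3/11]
x' − x̄ = [0, 6/11] = K·y
y = (KᵀK)⁻¹·Kᵀ·(x' − x̄) = [-2]
z = y + H·x̄ = [-2] + [0] = [-2]

z = [-2]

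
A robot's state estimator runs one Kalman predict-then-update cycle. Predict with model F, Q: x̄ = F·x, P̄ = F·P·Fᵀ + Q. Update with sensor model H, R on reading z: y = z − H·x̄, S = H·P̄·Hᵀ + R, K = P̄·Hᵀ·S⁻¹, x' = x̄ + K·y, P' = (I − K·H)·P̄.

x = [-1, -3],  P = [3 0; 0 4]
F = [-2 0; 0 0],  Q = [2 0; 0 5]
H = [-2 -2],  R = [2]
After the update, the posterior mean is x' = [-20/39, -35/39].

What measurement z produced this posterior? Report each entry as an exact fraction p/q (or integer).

x̄ = F·x = [2, 0]
P̄ = F·P·Fᵀ + Q = [14 0; 0 5]
S = H·P̄·Hᵀ + R = [78]
K = P̄·Hᵀ·S⁻¹ = [-14/39; -5/39]
x' − x̄ = [-98/39, -35/39] = K·y
y = (KᵀK)⁻¹·Kᵀ·(x' − x̄) = [7]
z = y + H·x̄ = [7] + [-4] = [3]

z = [3]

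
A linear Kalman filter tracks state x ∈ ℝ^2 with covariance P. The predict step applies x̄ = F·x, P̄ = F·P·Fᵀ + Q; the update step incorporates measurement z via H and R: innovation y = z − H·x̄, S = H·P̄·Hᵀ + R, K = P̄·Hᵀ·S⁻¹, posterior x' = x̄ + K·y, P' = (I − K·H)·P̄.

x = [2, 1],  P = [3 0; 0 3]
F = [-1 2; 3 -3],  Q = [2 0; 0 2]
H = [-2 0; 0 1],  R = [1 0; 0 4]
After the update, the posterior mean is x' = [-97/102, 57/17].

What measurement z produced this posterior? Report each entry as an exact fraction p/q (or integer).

z = [2, 3]

x̄ = F·x = [0, 3]
P̄ = F·P·Fᵀ + Q = [17 -27; -27 56]
S = H·P̄·Hᵀ + R = [69 54; 54 60]
K = P̄·Hᵀ·S⁻¹ = [-97/204 -3/136; 3/17 79/102]
x' − x̄ = [-97/102, 6/17] = K·y
y = (KᵀK)⁻¹·Kᵀ·(x' − x̄) = [2, 0]
z = y + H·x̄ = [2, 0] + [0, 3] = [2, 3]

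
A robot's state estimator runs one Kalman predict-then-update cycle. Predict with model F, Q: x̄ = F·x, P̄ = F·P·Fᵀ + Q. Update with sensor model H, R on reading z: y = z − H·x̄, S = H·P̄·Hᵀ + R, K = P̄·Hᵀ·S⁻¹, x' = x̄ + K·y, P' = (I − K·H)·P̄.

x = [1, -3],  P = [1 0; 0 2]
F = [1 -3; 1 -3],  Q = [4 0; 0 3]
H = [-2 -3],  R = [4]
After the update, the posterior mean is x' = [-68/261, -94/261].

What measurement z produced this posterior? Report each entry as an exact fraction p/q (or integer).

x̄ = F·x = [10, 10]
P̄ = F·P·Fᵀ + Q = [23 19; 19 22]
S = H·P̄·Hᵀ + R = [522]
K = P̄·Hᵀ·S⁻¹ = [-103/522; -52/261]
x' − x̄ = [-2678/261, -2704/261] = K·y
y = (KᵀK)⁻¹·Kᵀ·(x' − x̄) = [52]
z = y + H·x̄ = [52] + [-50] = [2]

z = [2]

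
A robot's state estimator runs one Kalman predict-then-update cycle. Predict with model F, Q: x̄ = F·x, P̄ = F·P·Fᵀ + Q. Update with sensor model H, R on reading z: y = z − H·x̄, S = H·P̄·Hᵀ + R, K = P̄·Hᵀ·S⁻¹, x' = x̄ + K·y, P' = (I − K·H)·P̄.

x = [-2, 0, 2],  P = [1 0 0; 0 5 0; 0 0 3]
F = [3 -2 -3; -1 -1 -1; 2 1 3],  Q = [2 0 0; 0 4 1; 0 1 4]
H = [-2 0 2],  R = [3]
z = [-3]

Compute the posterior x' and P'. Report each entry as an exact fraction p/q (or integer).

x̄ = F·x = [-12, 0, 2]
P̄ = F·P·Fᵀ + Q = [58 16 -31; 16 13 -15; -31 -15 40]
y = z − H·x̄ = [-31]
S = H·P̄·Hᵀ + R = [643]
K = P̄·Hᵀ·S⁻¹ = [-178/643; -62/643; 142/643]
x' = x̄ + K·y = [-2198/643, 1922/643, -3116/643]
P' = (I − K·H)·P̄ = [5610/643 -748/643 5343/643; -748/643 4515/643 -841/643; 5343/643 -841/643 5556/643]

x' = [-2198/643, 1922/643, -3116/643]
P' = [5610/643 -748/643 5343/643; -748/643 4515/643 -841/643; 5343/643 -841/643 5556/643]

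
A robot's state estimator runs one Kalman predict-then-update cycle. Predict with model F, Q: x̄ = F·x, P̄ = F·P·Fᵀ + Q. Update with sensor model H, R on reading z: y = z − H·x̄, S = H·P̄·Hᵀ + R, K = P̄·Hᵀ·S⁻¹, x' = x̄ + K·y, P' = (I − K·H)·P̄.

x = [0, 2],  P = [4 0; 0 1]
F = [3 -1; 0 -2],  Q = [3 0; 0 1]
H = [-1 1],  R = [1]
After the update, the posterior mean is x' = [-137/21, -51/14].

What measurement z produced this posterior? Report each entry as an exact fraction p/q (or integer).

z = [3]

x̄ = F·x = [-2, -4]
P̄ = F·P·Fᵀ + Q = [40 2; 2 5]
S = H·P̄·Hᵀ + R = [42]
K = P̄·Hᵀ·S⁻¹ = [-19/21; 1/14]
x' − x̄ = [-95/21, 5/14] = K·y
y = (KᵀK)⁻¹·Kᵀ·(x' − x̄) = [5]
z = y + H·x̄ = [5] + [-2] = [3]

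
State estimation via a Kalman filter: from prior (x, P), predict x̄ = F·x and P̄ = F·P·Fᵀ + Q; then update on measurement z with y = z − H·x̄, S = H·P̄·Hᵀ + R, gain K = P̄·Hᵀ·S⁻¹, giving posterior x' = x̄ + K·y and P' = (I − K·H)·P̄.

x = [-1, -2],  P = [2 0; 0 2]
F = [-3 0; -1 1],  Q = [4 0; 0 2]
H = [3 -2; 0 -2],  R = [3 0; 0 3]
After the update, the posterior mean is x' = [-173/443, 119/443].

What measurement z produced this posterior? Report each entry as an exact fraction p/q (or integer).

z = [-2, -1]

x̄ = F·x = [3, -1]
P̄ = F·P·Fᵀ + Q = [22 6; 6 6]
S = H·P̄·Hᵀ + R = [153 -12; -12 27]
K = P̄·Hᵀ·S⁻¹ = [146/443 -132/443; 2/443 -196/443]
x' − x̄ = [-1502/443, 562/443] = K·y
y = (KᵀK)⁻¹·Kᵀ·(x' − x̄) = [-13, -3]
z = y + H·x̄ = [-13, -3] + [11, 2] = [-2, -1]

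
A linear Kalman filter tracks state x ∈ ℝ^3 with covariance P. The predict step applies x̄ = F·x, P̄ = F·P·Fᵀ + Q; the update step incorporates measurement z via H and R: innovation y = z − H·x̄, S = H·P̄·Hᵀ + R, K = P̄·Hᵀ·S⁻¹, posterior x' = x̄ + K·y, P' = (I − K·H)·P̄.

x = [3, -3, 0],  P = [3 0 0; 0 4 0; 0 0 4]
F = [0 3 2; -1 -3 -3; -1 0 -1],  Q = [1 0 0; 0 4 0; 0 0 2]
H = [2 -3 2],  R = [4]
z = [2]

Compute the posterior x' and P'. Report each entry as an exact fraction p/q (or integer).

x̄ = F·x = [-9, 6, -3]
P̄ = F·P·Fᵀ + Q = [53 -60 -8; -60 79 15; -8 15 9]
y = z − H·x̄ = [44]
S = H·P̄·Hᵀ + R = [1439]
K = P̄·Hᵀ·S⁻¹ = [270/1439; -327/1439; -43/1439]
x' = x̄ + K·y = [-1071/1439, -5754/1439, -6209/1439]
P' = (I − K·H)·P̄ = [3367/1439 1950/1439 98/1439; 1950/1439 6752/1439 7524/1439; 98/1439 7524/1439 11102/1439]

x' = [-1071/1439, -5754/1439, -6209/1439]
P' = [3367/1439 1950/1439 98/1439; 1950/1439 6752/1439 7524/1439; 98/1439 7524/1439 11102/1439]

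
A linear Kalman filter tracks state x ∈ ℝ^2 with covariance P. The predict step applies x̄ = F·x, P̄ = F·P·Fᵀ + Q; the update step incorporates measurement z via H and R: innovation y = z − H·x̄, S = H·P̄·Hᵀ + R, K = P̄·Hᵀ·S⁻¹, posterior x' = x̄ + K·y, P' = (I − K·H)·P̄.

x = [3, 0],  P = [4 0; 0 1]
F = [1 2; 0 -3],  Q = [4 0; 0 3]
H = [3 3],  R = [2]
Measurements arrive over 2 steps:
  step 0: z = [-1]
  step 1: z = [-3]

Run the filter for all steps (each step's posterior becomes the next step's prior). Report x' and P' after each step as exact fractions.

step 0: x̄ = F·x = [3, 0]
step 0: P̄ = F·P·Fᵀ + Q = [12 -6; -6 12]
step 0: y = z − H·x̄ = [-10]
step 0: S = H·P̄·Hᵀ + R = [110]
step 0: K = P̄·Hᵀ·S⁻¹ = [9/55; 9/55]
step 0: x' = x̄ + K·y = [15/11, -18/11]
step 0: P' = (I − K·H)·P̄ = [498/55 -492/55; -492/55 498/55]
step 1: x̄ = F·x = [-21/11, 54/11]
step 1: P̄ = F·P·Fᵀ + Q = [742/55 -1512/55; -1512/55 4647/55]
step 1: y = z − H·x̄ = [-12]
step 1: S = H·P̄·Hᵀ + R = [389]
step 1: K = P̄·Hᵀ·S⁻¹ = [-42/389; 171/389]
step 1: x' = x̄ + K·y = [-2625/4279, -1566/4279]
step 1: P' = (I − K·H)·P̄ = [191618/21395 -193158/21395; -193158/21395 199428/21395]

step 0: x' = [15/11, -18/11], P' = [498/55 -492/55; -492/55 498/55]
step 1: x' = [-2625/4279, -1566/4279], P' = [191618/21395 -193158/21395; -193158/21395 199428/21395]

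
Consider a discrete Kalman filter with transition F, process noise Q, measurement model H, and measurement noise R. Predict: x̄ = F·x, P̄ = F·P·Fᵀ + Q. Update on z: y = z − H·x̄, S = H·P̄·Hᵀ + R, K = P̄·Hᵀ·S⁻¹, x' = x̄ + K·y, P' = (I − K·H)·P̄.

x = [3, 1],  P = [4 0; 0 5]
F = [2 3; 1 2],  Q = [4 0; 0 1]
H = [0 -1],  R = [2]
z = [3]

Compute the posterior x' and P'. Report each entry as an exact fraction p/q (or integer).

x' = [-61/27, -65/27]
P' = [311/27 76/27; 76/27 50/27]

x̄ = F·x = [9, 5]
P̄ = F·P·Fᵀ + Q = [65 38; 38 25]
y = z − H·x̄ = [8]
S = H·P̄·Hᵀ + R = [27]
K = P̄·Hᵀ·S⁻¹ = [-38/27; -25/27]
x' = x̄ + K·y = [-61/27, -65/27]
P' = (I − K·H)·P̄ = [311/27 76/27; 76/27 50/27]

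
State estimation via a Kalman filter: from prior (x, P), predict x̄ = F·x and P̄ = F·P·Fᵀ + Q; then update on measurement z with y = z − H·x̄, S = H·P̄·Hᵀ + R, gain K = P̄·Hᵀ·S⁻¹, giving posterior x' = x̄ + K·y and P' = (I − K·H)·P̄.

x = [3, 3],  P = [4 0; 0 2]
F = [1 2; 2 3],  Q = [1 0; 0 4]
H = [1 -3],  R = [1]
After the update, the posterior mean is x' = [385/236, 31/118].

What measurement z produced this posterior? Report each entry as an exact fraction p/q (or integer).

z = [1]

x̄ = F·x = [9, 15]
P̄ = F·P·Fᵀ + Q = [13 20; 20 38]
S = H·P̄·Hᵀ + R = [236]
K = P̄·Hᵀ·S⁻¹ = [-47/236; -47/118]
x' − x̄ = [-1739/236, -1739/118] = K·y
y = (KᵀK)⁻¹·Kᵀ·(x' − x̄) = [37]
z = y + H·x̄ = [37] + [-36] = [1]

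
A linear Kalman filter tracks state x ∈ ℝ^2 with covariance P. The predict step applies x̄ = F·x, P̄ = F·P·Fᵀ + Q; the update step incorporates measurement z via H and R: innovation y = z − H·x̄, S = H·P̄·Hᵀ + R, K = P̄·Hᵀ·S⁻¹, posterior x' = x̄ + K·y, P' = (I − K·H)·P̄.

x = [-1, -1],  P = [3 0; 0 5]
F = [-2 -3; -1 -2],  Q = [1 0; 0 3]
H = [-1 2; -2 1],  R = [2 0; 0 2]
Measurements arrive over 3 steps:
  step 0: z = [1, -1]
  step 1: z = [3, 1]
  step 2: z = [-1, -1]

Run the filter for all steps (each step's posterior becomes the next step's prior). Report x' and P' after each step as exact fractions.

step 0: x' = [143/136, 135/136], P' = [147/136 115/136; 115/136 139/136]
step 1: x' = [107/24081, 2169/1745], P' = [25246/24081 284/349; 284/349 1726/1745]
step 2: x' = [17171125/103248183, -45766945/103248183], P' = [108076154/103248183 83879080/103248183; 83879080/103248183 102007394/103248183]

step 0: x̄ = F·x = [5, 3]
step 0: P̄ = F·P·Fᵀ + Q = [58 36; 36 26]
step 0: y = z − H·x̄ = [0, 6]
step 0: S = H·P̄·Hᵀ + R = [20 -12; -12 116]
step 0: K = P̄·Hᵀ·S⁻¹ = [83/272 -179/272; 163/272 -91/272]
step 0: x' = x̄ + K·y = [143/136, 135/136]
step 0: P' = (I − K·H)·P̄ = [147/136 115/136; 115/136 139/136]
step 1: x̄ = F·x = [-691/136, -413/136]
step 1: P̄ = F·P·Fᵀ + Q = [3355/136 1933/136; 1933/136 1571/136]
step 1: y = z − H·x̄ = [543/136, -49/8]
step 1: S = H·P̄·Hᵀ + R = [2179/136 11/8; 11/8 443/8]
step 1: K = P̄·Hᵀ·S⁻¹ = [6973/24081 -15448/24081; 1016/1745 -557/1745]
step 1: x' = x̄ + K·y = [107/24081, 2169/1745]
step 1: P' = (I − K·H)·P̄ = [25246/24081 284/349; 284/349 1726/1745]
step 2: x̄ = F·x = [-450053/120405, -299857/120405]
step 2: P̄ = F·P·Fᵀ + Q = [2872931/120405 1652884/120405; 1652884/120405 1355741/120405]
step 2: y = z − H·x̄ = [424/1745, -240218/40135]
step 2: S = H·P̄·Hᵀ + R = [27901/1745 2796/1745; 2796/1745 2158913/40135]
step 2: K = P̄·Hᵀ·S⁻¹ = [9947001/34416061 -22045538/34416061; 20022618/34416061 -10958461/34416061]
step 2: x' = x̄ + K·y = [17171125/103248183, -45766945/103248183]
step 2: P' = (I − K·H)·P̄ = [108076154/103248183 83879080/103248183; 83879080/103248183 102007394/103248183]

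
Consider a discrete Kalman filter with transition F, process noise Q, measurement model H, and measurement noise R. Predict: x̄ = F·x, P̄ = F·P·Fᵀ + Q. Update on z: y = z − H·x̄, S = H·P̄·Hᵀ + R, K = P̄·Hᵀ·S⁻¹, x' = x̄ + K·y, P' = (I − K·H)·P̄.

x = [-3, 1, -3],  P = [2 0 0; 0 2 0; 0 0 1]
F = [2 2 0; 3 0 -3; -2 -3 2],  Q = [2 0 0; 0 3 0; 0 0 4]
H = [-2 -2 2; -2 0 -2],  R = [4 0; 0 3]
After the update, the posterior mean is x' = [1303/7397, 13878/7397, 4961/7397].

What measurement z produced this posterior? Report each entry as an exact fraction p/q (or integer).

x̄ = F·x = [-4, 0, -3]
P̄ = F·P·Fᵀ + Q = [18 12 -20; 12 30 -18; -20 -18 34]
S = H·P̄·Hᵀ + R = [732 -88; -88 51]
K = P̄·Hᵀ·S⁻¹ = [-1187/7397 -1468/7397; -1266/7397 -444/7397; 1220/7397 -1956/7397]
x' − x̄ = [30891/7397, 13878/7397, 27152/7397] = K·y
y = (KᵀK)⁻¹·Kᵀ·(x' − x̄) = [-5, -17]
z = y + H·x̄ = [-5, -17] + [2, 14] = [-3, -3]

z = [-3, -3]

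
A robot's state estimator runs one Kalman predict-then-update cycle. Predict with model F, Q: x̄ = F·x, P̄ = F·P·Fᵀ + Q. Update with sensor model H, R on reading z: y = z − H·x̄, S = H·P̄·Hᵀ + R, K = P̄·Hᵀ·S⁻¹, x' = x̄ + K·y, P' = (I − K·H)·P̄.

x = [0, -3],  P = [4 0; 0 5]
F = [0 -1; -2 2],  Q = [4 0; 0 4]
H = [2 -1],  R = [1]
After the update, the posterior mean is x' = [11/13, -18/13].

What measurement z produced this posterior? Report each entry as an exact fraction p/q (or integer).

z = [3]

x̄ = F·x = [3, -6]
P̄ = F·P·Fᵀ + Q = [9 -10; -10 40]
S = H·P̄·Hᵀ + R = [117]
K = P̄·Hᵀ·S⁻¹ = [28/117; -20/39]
x' − x̄ = [-28/13, 60/13] = K·y
y = (KᵀK)⁻¹·Kᵀ·(x' − x̄) = [-9]
z = y + H·x̄ = [-9] + [12] = [3]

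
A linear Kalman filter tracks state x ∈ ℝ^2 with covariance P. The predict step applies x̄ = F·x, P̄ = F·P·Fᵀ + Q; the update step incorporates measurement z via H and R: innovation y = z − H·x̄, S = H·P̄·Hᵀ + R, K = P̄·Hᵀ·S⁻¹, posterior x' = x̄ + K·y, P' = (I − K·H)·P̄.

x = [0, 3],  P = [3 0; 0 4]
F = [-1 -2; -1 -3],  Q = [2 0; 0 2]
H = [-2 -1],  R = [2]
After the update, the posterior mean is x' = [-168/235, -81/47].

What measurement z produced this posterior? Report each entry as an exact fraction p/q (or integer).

z = [3]

x̄ = F·x = [-6, -9]
P̄ = F·P·Fᵀ + Q = [21 27; 27 41]
S = H·P̄·Hᵀ + R = [235]
K = P̄·Hᵀ·S⁻¹ = [-69/235; -19/47]
x' − x̄ = [1242/235, 342/47] = K·y
y = (KᵀK)⁻¹·Kᵀ·(x' − x̄) = [-18]
z = y + H·x̄ = [-18] + [21] = [3]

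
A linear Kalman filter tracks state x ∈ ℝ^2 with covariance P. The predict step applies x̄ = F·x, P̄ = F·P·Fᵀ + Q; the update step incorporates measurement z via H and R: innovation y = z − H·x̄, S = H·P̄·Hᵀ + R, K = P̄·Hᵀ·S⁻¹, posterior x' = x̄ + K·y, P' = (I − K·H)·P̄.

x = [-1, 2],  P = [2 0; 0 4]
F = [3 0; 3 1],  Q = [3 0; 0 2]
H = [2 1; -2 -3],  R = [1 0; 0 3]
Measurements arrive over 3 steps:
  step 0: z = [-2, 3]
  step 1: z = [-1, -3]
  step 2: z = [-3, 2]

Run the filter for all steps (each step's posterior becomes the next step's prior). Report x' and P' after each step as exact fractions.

step 0: x' = [-99/101, -317/1313], P' = [57/101 -54/101; -54/101 984/1313]
step 1: x' = [-63981/98503, 88824/98503], P' = [47748/98503 -42691/98503; -42691/98503 182915/295509]
step 2: x' = [-88402544/60376057, 8168922/60376057], P' = [29219307/60376057 -26138607/60376057; -26138607/60376057 37352803/60376057]

step 0: x̄ = F·x = [-3, -1]
step 0: P̄ = F·P·Fᵀ + Q = [21 18; 18 24]
step 0: y = z − H·x̄ = [5, -6]
step 0: S = H·P̄·Hᵀ + R = [181 -300; -300 519]
step 0: K = P̄·Hᵀ·S⁻¹ = [60/101 16/101; -420/1313 -516/1313]
step 0: x' = x̄ + K·y = [-99/101, -317/1313]
step 0: P' = (I − K·H)·P̄ = [57/101 -54/101; -54/101 984/1313]
step 1: x̄ = F·x = [-297/101, -4178/1313]
step 1: P̄ = F·P·Fᵀ + Q = [816/101 351/101; 351/101 6067/1313]
step 1: y = z − H·x̄ = [10587/1313, -24195/1313]
step 1: S = H·P̄·Hᵀ + R = [68064/1313 -97137/1313; -97137/1313 155730/1313]
step 1: K = P̄·Hᵀ·S⁻¹ = [52805/98503 10859/98503; -73231/295509 -32511/98503]
step 1: x' = x̄ + K·y = [-63981/98503, 88824/98503]
step 1: P' = (I − K·H)·P̄ = [47748/98503 -42691/98503; -42691/98503 182915/295509]
step 2: x̄ = F·x = [-191943/98503, -103119/98503]
step 2: P̄ = F·P·Fᵀ + Q = [725241/98503 301659/98503; 301659/98503 1294691/295509]
step 2: y = z − H·x̄ = [191496/98503, -496237/98503]
step 2: S = H·P̄·Hᵀ + R = [13913000/295509 -6608927/98503; -6608927/98503 10700454/98503]
step 2: K = P̄·Hᵀ·S⁻¹ = [32300007/60376057 6659069/60376057; -14924411/60376057 -19927065/60376057]
step 2: x' = x̄ + K·y = [-88402544/60376057, 8168922/60376057]
step 2: P' = (I − K·H)·P̄ = [29219307/60376057 -26138607/60376057; -26138607/60376057 37352803/60376057]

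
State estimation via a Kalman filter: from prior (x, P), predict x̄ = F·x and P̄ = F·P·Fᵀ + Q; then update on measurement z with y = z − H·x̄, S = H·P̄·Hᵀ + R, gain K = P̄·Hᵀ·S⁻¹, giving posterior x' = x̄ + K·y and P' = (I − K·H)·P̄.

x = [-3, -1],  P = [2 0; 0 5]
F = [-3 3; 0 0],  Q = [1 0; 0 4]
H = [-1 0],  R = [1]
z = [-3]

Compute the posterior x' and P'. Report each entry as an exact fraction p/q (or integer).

x̄ = F·x = [6, 0]
P̄ = F·P·Fᵀ + Q = [64 0; 0 4]
y = z − H·x̄ = [3]
S = H·P̄·Hᵀ + R = [65]
K = P̄·Hᵀ·S⁻¹ = [-64/65; 0]
x' = x̄ + K·y = [198/65, 0]
P' = (I − K·H)·P̄ = [64/65 0; 0 4]

x' = [198/65, 0]
P' = [64/65 0; 0 4]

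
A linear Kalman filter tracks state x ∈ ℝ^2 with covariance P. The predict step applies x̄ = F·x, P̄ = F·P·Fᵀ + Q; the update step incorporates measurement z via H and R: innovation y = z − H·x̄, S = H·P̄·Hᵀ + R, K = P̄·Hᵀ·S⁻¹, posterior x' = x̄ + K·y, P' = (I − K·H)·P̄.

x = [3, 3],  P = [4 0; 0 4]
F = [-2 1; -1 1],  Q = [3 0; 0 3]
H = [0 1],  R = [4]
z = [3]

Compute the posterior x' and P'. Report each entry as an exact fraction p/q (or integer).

x̄ = F·x = [-3, 0]
P̄ = F·P·Fᵀ + Q = [23 12; 12 11]
y = z − H·x̄ = [3]
S = H·P̄·Hᵀ + R = [15]
K = P̄·Hᵀ·S⁻¹ = [4/5; 11/15]
x' = x̄ + K·y = [-3/5, 11/5]
P' = (I − K·H)·P̄ = [67/5 16/5; 16/5 44/15]

x' = [-3/5, 11/5]
P' = [67/5 16/5; 16/5 44/15]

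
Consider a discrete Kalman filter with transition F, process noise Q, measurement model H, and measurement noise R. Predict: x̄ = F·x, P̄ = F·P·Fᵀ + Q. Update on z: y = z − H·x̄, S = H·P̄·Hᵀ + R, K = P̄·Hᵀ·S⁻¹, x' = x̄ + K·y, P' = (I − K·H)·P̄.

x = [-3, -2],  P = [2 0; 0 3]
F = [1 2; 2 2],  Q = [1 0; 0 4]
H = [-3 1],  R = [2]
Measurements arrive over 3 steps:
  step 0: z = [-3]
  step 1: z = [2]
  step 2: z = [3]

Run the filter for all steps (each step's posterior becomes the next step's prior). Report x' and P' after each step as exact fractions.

step 0: x' = [-49/65, -314/65], P' = [134/65 344/65; 344/65 984/65]
step 1: x' = [-18634/19605, -14342/19605], P' = [41122/19605 102836/19605; 102836/19605 285868/19605]
step 2: x' = [-11200615/5731773, -5457384/1910591], P' = [12064706/5731773 10062108/1910591; 10062108/1910591 27973572/1910591]

step 0: x̄ = F·x = [-7, -10]
step 0: P̄ = F·P·Fᵀ + Q = [15 16; 16 24]
step 0: y = z − H·x̄ = [-14]
step 0: S = H·P̄·Hᵀ + R = [65]
step 0: K = P̄·Hᵀ·S⁻¹ = [-29/65; -24/65]
step 0: x' = x̄ + K·y = [-49/65, -314/65]
step 0: P' = (I − K·H)·P̄ = [134/65 344/65; 344/65 984/65]
step 1: x̄ = F·x = [-677/65, -726/65]
step 1: P̄ = F·P·Fᵀ + Q = [5511/65 6268/65; 6268/65 7484/65]
step 1: y = z − H·x̄ = [-235/13]
step 1: S = H·P̄·Hᵀ + R = [3921/13]
step 1: K = P̄·Hᵀ·S⁻¹ = [-2053/3921; -2264/3921]
step 1: x' = x̄ + K·y = [-18634/19605, -14342/19605]
step 1: P' = (I − K·H)·P̄ = [41122/19605 102836/19605; 102836/19605 285868/19605]
step 2: x̄ = F·x = [-47318/19605, -21984/6535]
step 2: P̄ = F·P·Fᵀ + Q = [1615543/19605 614244/6535; 614244/6535 736356/6535]
step 2: y = z − H·x̄ = [-5729/6535]
step 2: S = H·P̄·Hᵀ + R = [1910591/6535]
step 2: K = P̄·Hᵀ·S⁻¹ = [-1001299/1910591; -1106376/1910591]
step 2: x' = x̄ + K·y = [-11200615/5731773, -5457384/1910591]
step 2: P' = (I − K·H)·P̄ = [12064706/5731773 10062108/1910591; 10062108/1910591 27973572/1910591]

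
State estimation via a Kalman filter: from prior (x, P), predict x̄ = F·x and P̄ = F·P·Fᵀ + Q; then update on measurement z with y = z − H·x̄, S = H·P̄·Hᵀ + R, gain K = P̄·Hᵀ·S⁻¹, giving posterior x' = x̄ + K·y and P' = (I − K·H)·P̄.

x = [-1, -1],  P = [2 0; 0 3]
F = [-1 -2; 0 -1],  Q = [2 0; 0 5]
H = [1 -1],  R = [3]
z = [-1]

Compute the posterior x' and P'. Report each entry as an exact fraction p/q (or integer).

x' = [1, 7/5]
P' = [28/3 22/3; 22/3 116/15]

x̄ = F·x = [3, 1]
P̄ = F·P·Fᵀ + Q = [16 6; 6 8]
y = z − H·x̄ = [-3]
S = H·P̄·Hᵀ + R = [15]
K = P̄·Hᵀ·S⁻¹ = [2/3; -2/15]
x' = x̄ + K·y = [1, 7/5]
P' = (I − K·H)·P̄ = [28/3 22/3; 22/3 116/15]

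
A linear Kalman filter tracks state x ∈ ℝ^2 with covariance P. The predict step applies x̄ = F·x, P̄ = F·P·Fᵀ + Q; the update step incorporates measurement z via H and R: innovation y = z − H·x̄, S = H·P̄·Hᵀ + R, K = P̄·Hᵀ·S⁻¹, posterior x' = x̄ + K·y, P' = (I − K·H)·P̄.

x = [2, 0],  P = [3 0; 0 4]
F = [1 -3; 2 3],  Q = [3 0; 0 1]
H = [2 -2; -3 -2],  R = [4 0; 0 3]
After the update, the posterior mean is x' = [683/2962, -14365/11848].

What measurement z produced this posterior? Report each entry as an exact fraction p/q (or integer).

z = [3, 2]

x̄ = F·x = [2, 4]
P̄ = F·P·Fᵀ + Q = [42 -30; -30 49]
S = H·P̄·Hᵀ + R = [608 -116; -116 217]
K = P̄·Hᵀ·S⁻¹ = [2949/14810 -1464/7405; -17607/59240 -2899/14810]
x' − x̄ = [-5241/2962, -61757/11848] = K·y
y = (KᵀK)⁻¹·Kᵀ·(x' − x̄) = [7, 16]
z = y + H·x̄ = [7, 16] + [-4, -14] = [3, 2]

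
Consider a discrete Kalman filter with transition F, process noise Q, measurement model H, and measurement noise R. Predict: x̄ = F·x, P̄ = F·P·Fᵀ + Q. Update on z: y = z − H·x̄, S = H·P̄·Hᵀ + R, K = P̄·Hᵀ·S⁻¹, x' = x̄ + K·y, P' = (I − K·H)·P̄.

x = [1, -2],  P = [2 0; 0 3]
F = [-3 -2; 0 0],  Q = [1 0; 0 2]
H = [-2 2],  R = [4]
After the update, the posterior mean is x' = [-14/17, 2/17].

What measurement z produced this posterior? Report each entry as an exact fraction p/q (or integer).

x̄ = F·x = [1, 0]
P̄ = F·P·Fᵀ + Q = [31 0; 0 2]
S = H·P̄·Hᵀ + R = [136]
K = P̄·Hᵀ·S⁻¹ = [-31/68; 1/34]
x' − x̄ = [-31/17, 2/17] = K·y
y = (KᵀK)⁻¹·Kᵀ·(x' − x̄) = [4]
z = y + H·x̄ = [4] + [-2] = [2]

z = [2]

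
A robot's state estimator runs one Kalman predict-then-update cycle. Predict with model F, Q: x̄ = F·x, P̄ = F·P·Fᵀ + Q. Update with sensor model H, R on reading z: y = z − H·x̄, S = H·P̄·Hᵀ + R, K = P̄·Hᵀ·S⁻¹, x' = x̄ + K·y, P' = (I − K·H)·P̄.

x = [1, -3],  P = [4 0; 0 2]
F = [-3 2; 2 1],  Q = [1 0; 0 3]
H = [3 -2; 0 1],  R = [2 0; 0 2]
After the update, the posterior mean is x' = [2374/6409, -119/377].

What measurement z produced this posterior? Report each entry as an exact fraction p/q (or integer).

x̄ = F·x = [-9, -1]
P̄ = F·P·Fᵀ + Q = [45 -20; -20 21]
S = H·P̄·Hᵀ + R = [731 -102; -102 23]
K = P̄·Hᵀ·S⁻¹ = [1985/6409 190/377; -12/377 291/377]
x' − x̄ = [60055/6409, 258/377] = K·y
y = (KᵀK)⁻¹·Kᵀ·(x' − x̄) = [27, 2]
z = y + H·x̄ = [27, 2] + [-25, -1] = [2, 1]

z = [2, 1]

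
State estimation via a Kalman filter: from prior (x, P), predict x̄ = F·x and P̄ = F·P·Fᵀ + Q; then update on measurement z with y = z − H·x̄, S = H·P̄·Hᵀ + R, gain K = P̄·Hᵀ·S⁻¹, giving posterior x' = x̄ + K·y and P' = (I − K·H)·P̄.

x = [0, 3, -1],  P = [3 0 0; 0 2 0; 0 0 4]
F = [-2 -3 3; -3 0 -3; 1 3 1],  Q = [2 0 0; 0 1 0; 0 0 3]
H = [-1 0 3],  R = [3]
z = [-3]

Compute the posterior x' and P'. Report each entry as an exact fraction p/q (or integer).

x' = [-684/395, 588/79, -584/395]
P' = [16044/395 -2358/79 5244/395; -2358/79 4651/79 -795/79; 5244/395 -795/79 1844/395]

x̄ = F·x = [-12, 3, 8]
P̄ = F·P·Fᵀ + Q = [68 -18 -12; -18 64 -21; -12 -21 28]
y = z − H·x̄ = [-39]
S = H·P̄·Hᵀ + R = [395]
K = P̄·Hᵀ·S⁻¹ = [-104/395; -9/79; 96/395]
x' = x̄ + K·y = [-684/395, 588/79, -584/395]
P' = (I − K·H)·P̄ = [16044/395 -2358/79 5244/395; -2358/79 4651/79 -795/79; 5244/395 -795/79 1844/395]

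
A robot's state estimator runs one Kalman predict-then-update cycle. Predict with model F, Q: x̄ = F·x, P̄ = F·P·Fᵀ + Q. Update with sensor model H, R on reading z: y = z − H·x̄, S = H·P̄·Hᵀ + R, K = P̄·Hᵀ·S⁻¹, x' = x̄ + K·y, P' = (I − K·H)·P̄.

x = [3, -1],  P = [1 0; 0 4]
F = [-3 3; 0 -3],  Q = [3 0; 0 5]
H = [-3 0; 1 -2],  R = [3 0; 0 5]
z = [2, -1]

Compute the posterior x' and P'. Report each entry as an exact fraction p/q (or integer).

x' = [-8148/9145, -3539/9145]
P' = [2928/9145 1164/9145; 1164/9145 10957/9145]

x̄ = F·x = [-12, 3]
P̄ = F·P·Fᵀ + Q = [48 -36; -36 41]
y = z − H·x̄ = [-34, 17]
S = H·P̄·Hᵀ + R = [435 -360; -360 361]
K = P̄·Hᵀ·S⁻¹ = [-2928/9145 24/1829; -1164/9145 -830/1829]
x' = x̄ + K·y = [-8148/9145, -3539/9145]
P' = (I − K·H)·P̄ = [2928/9145 1164/9145; 1164/9145 10957/9145]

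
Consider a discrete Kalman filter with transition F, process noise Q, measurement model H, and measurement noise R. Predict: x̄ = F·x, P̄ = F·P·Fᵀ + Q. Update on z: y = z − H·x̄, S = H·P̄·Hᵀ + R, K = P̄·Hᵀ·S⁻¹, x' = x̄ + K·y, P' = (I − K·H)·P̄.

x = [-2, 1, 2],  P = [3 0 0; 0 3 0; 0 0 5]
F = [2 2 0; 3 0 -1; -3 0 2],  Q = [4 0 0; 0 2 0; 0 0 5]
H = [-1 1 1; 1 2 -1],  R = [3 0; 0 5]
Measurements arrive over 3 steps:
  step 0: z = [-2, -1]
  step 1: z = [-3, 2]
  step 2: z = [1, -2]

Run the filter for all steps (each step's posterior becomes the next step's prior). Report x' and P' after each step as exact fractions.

step 0: x' = [13495/4951, -5363/4951, 18155/9902], P' = [43566/4951 -1920/4951 38121/4951; -1920/4951 3931/4951 -1873/4951; 38121/4951 -1873/4951 82715/9902]
step 1: x' = [-1724251/20647853, 6540925/82591412, -191261633/82591412], P' = [113506212/20647853 1446345/20647853 95233707/20647853; 1446345/20647853 64611905/82591412 3784015/82591412; 95233707/20647853 3784015/82591412 447333413/82591412]
step 2: x' = [-143763405407/47293322009, -2050646913/4978244422, -9559223463/4978244422], P' = [1290317616438/236466610045 574970841/12445611055 56689450029/12445611055; 574970841/12445611055 19248710801/24891222110 521655229/24891222110; 56689450029/12445611055 521655229/24891222110 133007267471/24891222110]

step 0: x̄ = F·x = [-2, -8, 10]
step 0: P̄ = F·P·Fᵀ + Q = [28 18 -18; 18 34 -37; -18 -37 52]
step 0: y = z − H·x̄ = [-6, 27]
step 0: S = H·P̄·Hᵀ + R = [43 -103; -103 477]
step 0: K = P̄·Hᵀ·S⁻¹ = [-2455/4951 321/4951; 1326/4951 1563/4951; 909/9902 -2793/9902]
step 0: x' = x̄ + K·y = [13495/4951, -5363/4951, 18155/9902]
step 0: P' = (I − K·H)·P̄ = [43566/4951 -1920/4951 38121/4951; -1920/4951 3931/4951 -1873/4951; 38121/4951 -1873/4951 82715/9902]
step 1: x̄ = F·x = [16264/4951, 62815/9902, -22330/4951]
step 1: P̄ = F·P·Fᵀ + Q = [194432/4951 177380/4951 -104884/4951; 177380/4951 429255/9902 -131720/4951; -104884/4951 -131720/4951 124827/4951]
step 1: y = z − H·x̄ = [-15333/9902, -91507/4951]
step 1: S = H·P̄·Hᵀ + R = [280615/9902 -408872/4951; -408872/4951 2648692/4951]
step 1: K = P̄·Hᵀ·S⁻¹ = [-5608720/20647853 4233039/20647853; 5217545/20647853 26245035/82591412; 5848550/20647853 -11766111/82591412]
step 1: x' = x̄ + K·y = [-1724251/20647853, 6540925/82591412, -191261633/82591412]
step 1: P' = (I − K·H)·P̄ = [113506212/20647853 1446345/20647853 95233707/20647853; 1446345/20647853 64611905/82591412 3784015/82591412; 95233707/20647853 3784015/82591412 447333413/82591412]
step 2: x̄ = F·x = [-356079/41295706, 170570621/82591412, -180916127/41295706]
step 2: P̄ = F·P·Fᵀ + Q = [612798925/20647853 994711841/41295706 -304996499/20647853; 994711841/41295706 2413130901/82591412 -776238503/41295706; -304996499/20647853 -776238503/41295706 429324102/20647853]
step 2: y = z − H·x̄ = [273140887/82591412, -433722081/41295706]
step 2: S = H·P̄·Hᵀ + R = [2185567861/82591412 -2662051493/41295706; -2662051493/41295706 7710386879/20647853]
step 2: K = P̄·Hᵀ·S⁻¹ = [-67431206636/236466610045 47013391569/236466610045; 3103404058/12445611055 7825141611/24891222110; 3358337107/12445611055 -3717011391/24891222110]
step 2: x' = x̄ + K·y = [-143763405407/47293322009, -2050646913/4978244422, -9559223463/4978244422]
step 2: P' = (I − K·H)·P̄ = [1290317616438/236466610045 574970841/12445611055 56689450029/12445611055; 574970841/12445611055 19248710801/24891222110 521655229/24891222110; 56689450029/12445611055 521655229/24891222110 133007267471/24891222110]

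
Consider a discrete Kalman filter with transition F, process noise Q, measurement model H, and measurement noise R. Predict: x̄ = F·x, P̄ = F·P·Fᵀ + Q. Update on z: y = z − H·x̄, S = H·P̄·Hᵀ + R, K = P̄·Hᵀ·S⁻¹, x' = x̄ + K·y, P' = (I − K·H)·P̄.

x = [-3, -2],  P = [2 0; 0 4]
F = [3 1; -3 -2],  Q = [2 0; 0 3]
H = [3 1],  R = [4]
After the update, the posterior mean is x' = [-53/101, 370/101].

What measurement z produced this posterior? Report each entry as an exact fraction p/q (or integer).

z = [3]

x̄ = F·x = [-11, 13]
P̄ = F·P·Fᵀ + Q = [24 -26; -26 37]
S = H·P̄·Hᵀ + R = [101]
K = P̄·Hᵀ·S⁻¹ = [46/101; -41/101]
x' − x̄ = [1058/101, -943/101] = K·y
y = (KᵀK)⁻¹·Kᵀ·(x' − x̄) = [23]
z = y + H·x̄ = [23] + [-20] = [3]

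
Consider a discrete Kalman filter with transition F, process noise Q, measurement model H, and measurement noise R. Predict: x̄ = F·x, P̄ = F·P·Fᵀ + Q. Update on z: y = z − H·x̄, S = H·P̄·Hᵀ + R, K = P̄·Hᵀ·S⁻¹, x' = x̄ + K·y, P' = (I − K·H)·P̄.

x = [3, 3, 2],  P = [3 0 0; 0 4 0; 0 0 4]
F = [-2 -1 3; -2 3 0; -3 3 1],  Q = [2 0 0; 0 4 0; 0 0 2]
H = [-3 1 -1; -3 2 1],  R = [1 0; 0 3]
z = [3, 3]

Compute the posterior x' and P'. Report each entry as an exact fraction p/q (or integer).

x' = [-260517/313303, 110675/313303, -47263/313303]
P' = [202554/313303 371592/313303 -145998/313303; 371592/313303 815004/313303 -224238/313303; -145998/313303 -224238/313303 331503/313303]

x̄ = F·x = [-3, 3, 2]
P̄ = F·P·Fᵀ + Q = [54 0 18; 0 52 54; 18 54 69]
y = z − H·x̄ = [-7, -14]
S = H·P̄·Hᵀ + R = [608 467; 467 874]
K = P̄·Hᵀ·S⁻¹ = [-90072/313303 -3492/313303; -75534/313303 96998/313303; -117747/313303 107007/313303]
x' = x̄ + K·y = [-260517/313303, 110675/313303, -47263/313303]
P' = (I − K·H)·P̄ = [202554/313303 371592/313303 -145998/313303; 371592/313303 815004/313303 -224238/313303; -145998/313303 -224238/313303 331503/313303]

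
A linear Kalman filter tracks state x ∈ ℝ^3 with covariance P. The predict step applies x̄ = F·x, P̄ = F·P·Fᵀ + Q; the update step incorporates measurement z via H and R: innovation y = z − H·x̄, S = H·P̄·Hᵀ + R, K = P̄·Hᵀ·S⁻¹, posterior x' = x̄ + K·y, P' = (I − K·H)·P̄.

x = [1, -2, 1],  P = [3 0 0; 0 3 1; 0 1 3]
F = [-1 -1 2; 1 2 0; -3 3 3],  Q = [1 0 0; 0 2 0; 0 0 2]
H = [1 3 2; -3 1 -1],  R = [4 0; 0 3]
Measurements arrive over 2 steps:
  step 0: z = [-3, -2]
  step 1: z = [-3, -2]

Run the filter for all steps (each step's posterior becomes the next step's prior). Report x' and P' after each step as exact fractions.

step 0: x' = [1769/1052, 2413/11572, -31485/11572], P' = [1333/1052 1039/1052 -2291/1052; 1039/1052 139399/104148 -226091/104148; -2291/1052 -226091/104148 507535/104148]
step 1: x' = [2574119011/2491283404, -1118361639/2491283404, -3896814961/2491283404], P' = [4637836769/7473850212 2487019255/7473850212 -6327143507/7473850212; 2487019255/7473850212 4970955905/7473850212 -6208604677/7473850212; -6327143507/7473850212 -6208604677/7473850212 15994576889/7473850212]

step 0: x̄ = F·x = [3, -3, -6]
step 0: P̄ = F·P·Fᵀ + Q = [15 -5 21; -5 17 15; 21 15 101]
step 0: y = z − H·x̄ = [15, 4]
step 0: S = H·P̄·Hᵀ + R = [810 -318; -318 382]
step 0: K = P̄·Hᵀ·S⁻¹ = [-33/1052 -223/1052; 17219/104148 6323/34716; 27497/104148 -5911/34716]
step 0: x' = x̄ + K·y = [1769/1052, 2413/11572, -31485/11572]
step 0: P' = (I − K·H)·P̄ = [1333/1052 1039/1052 -2291/1052; 1039/1052 139399/104148 -226091/104148; -2291/1052 -226091/104148 507535/104148]
step 1: x̄ = F·x = [-42421/5786, 24285/11572, -145593/11572]
step 1: P̄ = F·P·Fᵀ + Q = [1105744/26037 -1038665/52074 730987/17358; -1038665/52074 1309303/104148 -635021/34716; 730987/17358 -635021/34716 597759/11572]
step 1: y = z − H·x̄ = [268457/11572, -111887/2893]
step 1: S = H·P̄·Hᵀ + R = [20361571/104148 -8069608/26037; -8069608/26037 22349500/26037]
step 1: K = P̄·Hᵀ·S⁻¹ = [-34712030/1868462553 -1699782515/7473850212; 311417351/1868462553 1239500939/7473850212; 439762265/1868462553 -1073917015/7473850212]
step 1: x' = x̄ + K·y = [2574119011/2491283404, -1118361639/2491283404, -3896814961/2491283404]
step 1: P' = (I − K·H)·P̄ = [4637836769/7473850212 2487019255/7473850212 -6327143507/7473850212; 2487019255/7473850212 4970955905/7473850212 -6208604677/7473850212; -6327143507/7473850212 -6208604677/7473850212 15994576889/7473850212]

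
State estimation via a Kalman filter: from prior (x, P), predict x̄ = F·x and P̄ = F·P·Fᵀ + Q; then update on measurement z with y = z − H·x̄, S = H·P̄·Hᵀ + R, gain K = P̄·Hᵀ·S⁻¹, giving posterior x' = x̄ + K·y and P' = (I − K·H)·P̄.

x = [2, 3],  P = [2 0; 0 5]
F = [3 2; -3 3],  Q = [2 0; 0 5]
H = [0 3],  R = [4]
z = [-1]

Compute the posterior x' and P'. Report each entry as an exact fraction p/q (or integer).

x' = [879/77, -24/77]
P' = [2918/77 6/77; 6/77 34/77]

x̄ = F·x = [12, 3]
P̄ = F·P·Fᵀ + Q = [40 12; 12 68]
y = z − H·x̄ = [-10]
S = H·P̄·Hᵀ + R = [616]
K = P̄·Hᵀ·S⁻¹ = [9/154; 51/154]
x' = x̄ + K·y = [879/77, -24/77]
P' = (I − K·H)·P̄ = [2918/77 6/77; 6/77 34/77]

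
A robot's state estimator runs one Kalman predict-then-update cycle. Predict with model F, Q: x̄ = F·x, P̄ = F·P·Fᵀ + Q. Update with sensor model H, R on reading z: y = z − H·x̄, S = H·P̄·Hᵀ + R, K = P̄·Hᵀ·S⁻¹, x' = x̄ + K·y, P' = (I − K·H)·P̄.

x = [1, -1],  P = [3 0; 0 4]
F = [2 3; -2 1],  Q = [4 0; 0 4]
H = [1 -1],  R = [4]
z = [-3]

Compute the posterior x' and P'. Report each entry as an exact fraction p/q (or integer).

x' = [-84/19, -32/19]
P' = [312/19 260/19; 260/19 280/19]

x̄ = F·x = [-1, -3]
P̄ = F·P·Fᵀ + Q = [52 0; 0 20]
y = z − H·x̄ = [-5]
S = H·P̄·Hᵀ + R = [76]
K = P̄·Hᵀ·S⁻¹ = [13/19; -5/19]
x' = x̄ + K·y = [-84/19, -32/19]
P' = (I − K·H)·P̄ = [312/19 260/19; 260/19 280/19]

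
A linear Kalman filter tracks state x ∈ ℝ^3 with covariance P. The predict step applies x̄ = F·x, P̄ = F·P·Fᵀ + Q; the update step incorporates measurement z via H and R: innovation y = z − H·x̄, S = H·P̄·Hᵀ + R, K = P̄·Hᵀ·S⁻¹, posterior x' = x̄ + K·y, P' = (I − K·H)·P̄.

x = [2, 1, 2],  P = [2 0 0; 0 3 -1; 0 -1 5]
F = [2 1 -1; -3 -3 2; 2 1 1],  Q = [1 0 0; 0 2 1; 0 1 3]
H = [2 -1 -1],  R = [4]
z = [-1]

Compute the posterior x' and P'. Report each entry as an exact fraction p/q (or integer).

x' = [247/139, -340/139, 963/139]
P' = [329/139 -176/139 698/139; -176/139 899/139 -967/139; 698/139 -967/139 2355/139]

x̄ = F·x = [3, -5, 7]
P̄ = F·P·Fᵀ + Q = [19 -36 6; -36 79 -9; 6 -9 17]
y = z − H·x̄ = [-5]
S = H·P̄·Hᵀ + R = [278]
K = P̄·Hᵀ·S⁻¹ = [34/139; -71/139; 2/139]
x' = x̄ + K·y = [247/139, -340/139, 963/139]
P' = (I − K·H)·P̄ = [329/139 -176/139 698/139; -176/139 899/139 -967/139; 698/139 -967/139 2355/139]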